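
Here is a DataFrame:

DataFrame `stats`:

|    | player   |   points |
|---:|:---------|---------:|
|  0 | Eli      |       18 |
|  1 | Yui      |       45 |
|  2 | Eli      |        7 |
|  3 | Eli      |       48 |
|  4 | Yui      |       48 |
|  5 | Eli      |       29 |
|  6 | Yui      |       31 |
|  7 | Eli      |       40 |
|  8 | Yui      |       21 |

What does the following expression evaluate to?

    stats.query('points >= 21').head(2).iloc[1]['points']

filter rows where points >= 21:
  player  points
1    Yui      45
3    Eli      48
4    Yui      48
5    Eli      29
6    Yui      31
7    Eli      40
8    Yui      21
take first 2 rows:
  player  points
1    Yui      45
3    Eli      48
So iloc[1]['points'] = 48.

48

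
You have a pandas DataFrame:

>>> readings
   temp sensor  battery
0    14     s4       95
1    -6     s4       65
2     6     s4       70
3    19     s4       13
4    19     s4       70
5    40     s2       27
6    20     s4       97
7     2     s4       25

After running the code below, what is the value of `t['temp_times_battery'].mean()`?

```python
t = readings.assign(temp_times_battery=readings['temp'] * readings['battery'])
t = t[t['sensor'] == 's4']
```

add column temp_times_battery = readings['temp'] * readings['battery']:
   temp sensor  battery  temp_times_battery
0    14     s4       95                1330
1    -6     s4       65                -390
2     6     s4       70                 420
3    19     s4       13                 247
4    19     s4       70                1330
5    40     s2       27                1080
6    20     s4       97                1940
7     2     s4       25                  50
filter rows where sensor == 's4':
   temp sensor  battery  temp_times_battery
0    14     s4       95                1330
1    -6     s4       65                -390
2     6     s4       70                 420
3    19     s4       13                 247
4    19     s4       70                1330
6    20     s4       97                1940
7     2     s4       25                  50
Then the mean of column 'temp_times_battery': 703.857142857

703.857142857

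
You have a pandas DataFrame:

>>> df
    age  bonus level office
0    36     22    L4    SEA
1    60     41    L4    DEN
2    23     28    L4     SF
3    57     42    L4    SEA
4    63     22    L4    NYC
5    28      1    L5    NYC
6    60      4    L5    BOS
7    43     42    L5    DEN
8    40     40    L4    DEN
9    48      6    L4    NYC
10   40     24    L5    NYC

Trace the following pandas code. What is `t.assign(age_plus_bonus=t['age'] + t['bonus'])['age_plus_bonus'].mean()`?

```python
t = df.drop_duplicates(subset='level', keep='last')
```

59.0

drop duplicate level (keep=last):
    age  bonus level office
9    48      6    L4    NYC
10   40     24    L5    NYC
add column age_plus_bonus = t['age'] + t['bonus']:
    age  bonus level office  age_plus_bonus
9    48      6    L4    NYC              54
10   40     24    L5    NYC              64
Hence 59.0.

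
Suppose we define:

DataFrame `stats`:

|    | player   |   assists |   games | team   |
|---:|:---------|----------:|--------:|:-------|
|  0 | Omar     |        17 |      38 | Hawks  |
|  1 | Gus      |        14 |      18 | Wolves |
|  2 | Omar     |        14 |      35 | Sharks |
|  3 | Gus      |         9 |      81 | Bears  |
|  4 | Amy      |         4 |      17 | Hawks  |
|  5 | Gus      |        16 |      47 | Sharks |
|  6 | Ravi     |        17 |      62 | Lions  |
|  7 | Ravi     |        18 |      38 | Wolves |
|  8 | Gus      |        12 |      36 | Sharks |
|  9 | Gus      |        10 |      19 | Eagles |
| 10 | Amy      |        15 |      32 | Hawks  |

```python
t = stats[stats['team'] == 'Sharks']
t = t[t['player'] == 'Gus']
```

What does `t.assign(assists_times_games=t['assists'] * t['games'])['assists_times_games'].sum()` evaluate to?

1184

filter rows where team == 'Sharks':
  player  assists  games    team
2   Omar       14     35  Sharks
5    Gus       16     47  Sharks
8    Gus       12     36  Sharks
filter rows where player == 'Gus':
  player  assists  games    team
5    Gus       16     47  Sharks
8    Gus       12     36  Sharks
add column assists_times_games = t['assists'] * t['games']:
  player  assists  games    team  assists_times_games
5    Gus       16     47  Sharks                  752
8    Gus       12     36  Sharks                  432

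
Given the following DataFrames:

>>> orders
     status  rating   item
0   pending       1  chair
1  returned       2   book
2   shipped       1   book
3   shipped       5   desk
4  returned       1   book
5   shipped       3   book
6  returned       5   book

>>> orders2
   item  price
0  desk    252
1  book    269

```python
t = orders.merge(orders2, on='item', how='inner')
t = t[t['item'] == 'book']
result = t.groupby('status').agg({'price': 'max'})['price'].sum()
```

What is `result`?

538

merge on 'item' (how='inner') → 6 rows:
     status  rating  item  price
0  returned       2  book    269
1   shipped       1  book    269
2   shipped       5  desk    252
3  returned       1  book    269
4   shipped       3  book    269
5  returned       5  book    269
filter rows where item == 'book':
     status  rating  item  price
0  returned       2  book    269
1   shipped       1  book    269
3  returned       1  book    269
4   shipped       3  book    269
5  returned       5  book    269
group by status, max of price:
          price
status         
returned    269
shipped     269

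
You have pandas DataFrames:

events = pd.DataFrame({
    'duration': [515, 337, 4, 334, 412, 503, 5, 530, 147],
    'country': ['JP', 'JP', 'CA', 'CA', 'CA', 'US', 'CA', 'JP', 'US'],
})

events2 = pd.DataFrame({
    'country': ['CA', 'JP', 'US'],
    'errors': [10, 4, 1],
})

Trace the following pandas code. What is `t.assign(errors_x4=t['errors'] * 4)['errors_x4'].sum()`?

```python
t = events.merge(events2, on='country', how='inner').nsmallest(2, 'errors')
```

8

merge on 'country' (how='inner') → 9 rows:
   duration country  errors
0       515      JP       4
1       337      JP       4
2         4      CA      10
3       334      CA      10
4       412      CA      10
5       503      US       1
6         5      CA      10
7       530      JP       4
8       147      US       1
take 2 rows with smallest errors:
   duration country  errors
5       503      US       1
8       147      US       1
add column errors_x4 = t['errors'] * 4:
   duration country  errors  errors_x4
5       503      US       1          4
8       147      US       1          4
Hence 8.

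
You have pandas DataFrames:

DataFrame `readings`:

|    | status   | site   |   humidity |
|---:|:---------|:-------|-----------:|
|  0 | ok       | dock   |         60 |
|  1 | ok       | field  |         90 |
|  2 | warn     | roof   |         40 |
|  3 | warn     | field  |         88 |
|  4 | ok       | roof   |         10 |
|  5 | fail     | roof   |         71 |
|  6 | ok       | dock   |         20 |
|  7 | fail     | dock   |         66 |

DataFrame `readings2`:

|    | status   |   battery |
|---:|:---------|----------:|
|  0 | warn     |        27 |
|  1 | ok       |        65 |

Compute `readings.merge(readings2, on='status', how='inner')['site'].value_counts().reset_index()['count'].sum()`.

merge on 'status' (how='inner') → 6 rows:
  status   site  humidity  battery
0     ok   dock        60       65
1     ok  field        90       65
2   warn   roof        40       27
3   warn  field        88       27
4     ok   roof        10       65
5     ok   dock        20       65
value_counts of site:
site
dock     2
field    2
roof     2
Name: count, dtype: int64
reset_index():
    site  count
0   dock      2
1  field      2
2   roof      2
Taking the sum of column 'count' gives 6.

6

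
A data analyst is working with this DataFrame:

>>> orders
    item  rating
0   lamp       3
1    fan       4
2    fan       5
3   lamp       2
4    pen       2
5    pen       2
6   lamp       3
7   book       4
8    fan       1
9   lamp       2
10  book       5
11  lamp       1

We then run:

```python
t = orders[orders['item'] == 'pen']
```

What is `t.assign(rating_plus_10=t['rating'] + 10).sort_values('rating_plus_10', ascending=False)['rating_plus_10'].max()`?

filter rows where item == 'pen':
  item  rating
4  pen       2
5  pen       2
add column rating_plus_10 = t['rating'] + 10:
  item  rating  rating_plus_10
4  pen       2              12
5  pen       2              12
sort by rating_plus_10 descending:
  item  rating  rating_plus_10
4  pen       2              12
5  pen       2              12

12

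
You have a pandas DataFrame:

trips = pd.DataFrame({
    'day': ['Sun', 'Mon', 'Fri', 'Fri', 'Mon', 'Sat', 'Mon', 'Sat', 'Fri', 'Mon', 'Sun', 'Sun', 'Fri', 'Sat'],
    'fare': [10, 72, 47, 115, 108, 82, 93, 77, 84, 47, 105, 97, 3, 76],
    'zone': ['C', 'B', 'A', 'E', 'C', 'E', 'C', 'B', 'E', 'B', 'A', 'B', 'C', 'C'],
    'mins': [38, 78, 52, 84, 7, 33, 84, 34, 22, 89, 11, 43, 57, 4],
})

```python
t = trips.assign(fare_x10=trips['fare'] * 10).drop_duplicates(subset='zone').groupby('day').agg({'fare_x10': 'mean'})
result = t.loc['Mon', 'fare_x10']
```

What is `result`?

720.0

add column fare_x10 = trips['fare'] * 10:
    day  fare zone  mins  fare_x10
0   Sun    10    C    38       100
1   Mon    72    B    78       720
2   Fri    47    A    52       470
3   Fri   115    E    84      1150
4   Mon   108    C     7      1080
5   Sat    82    E    33       820
6   Mon    93    C    84       930
7   Sat    77    B    34       770
8   Fri    84    E    22       840
9   Mon    47    B    89       470
10  Sun   105    A    11      1050
11  Sun    97    B    43       970
12  Fri     3    C    57        30
13  Sat    76    C     4       760
drop duplicate zone (keep=first):
   day  fare zone  mins  fare_x10
0  Sun    10    C    38       100
1  Mon    72    B    78       720
2  Fri    47    A    52       470
3  Fri   115    E    84      1150
group by day, mean of fare_x10:
     fare_x10
day          
Fri     810.0
Mon     720.0
Sun     100.0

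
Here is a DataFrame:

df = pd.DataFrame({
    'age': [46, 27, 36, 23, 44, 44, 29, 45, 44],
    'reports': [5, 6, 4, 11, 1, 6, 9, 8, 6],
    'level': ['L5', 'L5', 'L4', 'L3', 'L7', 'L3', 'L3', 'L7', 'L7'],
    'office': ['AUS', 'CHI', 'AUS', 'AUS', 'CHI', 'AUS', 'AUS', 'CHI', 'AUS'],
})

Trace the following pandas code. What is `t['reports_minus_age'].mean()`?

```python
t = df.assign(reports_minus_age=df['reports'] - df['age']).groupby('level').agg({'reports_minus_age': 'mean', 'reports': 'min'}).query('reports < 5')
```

-35.6666666667

add column reports_minus_age = df['reports'] - df['age']:
   age  reports level office  reports_minus_age
0   46        5    L5    AUS                -41
1   27        6    L5    CHI                -21
2   36        4    L4    AUS                -32
3   23       11    L3    AUS                -12
4   44        1    L7    CHI                -43
5   44        6    L3    AUS                -38
6   29        9    L3    AUS                -20
7   45        8    L7    CHI                -37
8   44        6    L7    AUS                -38
group by level: mean(reports_minus_age), min(reports):
       reports_minus_age  reports
level                            
L3            -23.333333        6
L4            -32.000000        4
L5            -31.000000        5
L7            -39.333333        1
filter rows where reports < 5:
       reports_minus_age  reports
level                            
L4            -32.000000        4
L7            -39.333333        1
Taking the mean of column 'reports_minus_age' gives -35.6666666667.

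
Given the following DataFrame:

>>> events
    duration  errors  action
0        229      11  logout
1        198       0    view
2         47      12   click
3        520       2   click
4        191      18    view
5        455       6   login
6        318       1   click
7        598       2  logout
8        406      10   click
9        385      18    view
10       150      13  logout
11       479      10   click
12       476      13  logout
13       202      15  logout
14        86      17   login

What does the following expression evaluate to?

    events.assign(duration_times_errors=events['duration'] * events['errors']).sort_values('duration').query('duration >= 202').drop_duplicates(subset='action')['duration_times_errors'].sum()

add column duration_times_errors = events['duration'] * events['errors']:
    duration  errors  action  duration_times_errors
0        229      11  logout                   2519
1        198       0    view                      0
2         47      12   click                    564
3        520       2   click                   1040
4        191      18    view                   3438
5        455       6   login                   2730
6        318       1   click                    318
7        598       2  logout                   1196
8        406      10   click                   4060
9        385      18    view                   6930
10       150      13  logout                   1950
11       479      10   click                   4790
12       476      13  logout                   6188
13       202      15  logout                   3030
14        86      17   login                   1462
sort by duration:
    duration  errors  action  duration_times_errors
2         47      12   click                    564
14        86      17   login                   1462
10       150      13  logout                   1950
4        191      18    view                   3438
1        198       0    view                      0
13       202      15  logout                   3030
0        229      11  logout                   2519
6        318       1   click                    318
9        385      18    view                   6930
8        406      10   click                   4060
5        455       6   login                   2730
12       476      13  logout                   6188
11       479      10   click                   4790
3        520       2   click                   1040
7        598       2  logout                   1196
filter rows where duration >= 202:
    duration  errors  action  duration_times_errors
13       202      15  logout                   3030
0        229      11  logout                   2519
6        318       1   click                    318
9        385      18    view                   6930
8        406      10   click                   4060
5        455       6   login                   2730
12       476      13  logout                   6188
11       479      10   click                   4790
3        520       2   click                   1040
7        598       2  logout                   1196
drop duplicate action (keep=first):
    duration  errors  action  duration_times_errors
13       202      15  logout                   3030
6        318       1   click                    318
9        385      18    view                   6930
5        455       6   login                   2730
So sum() = 13008.

13008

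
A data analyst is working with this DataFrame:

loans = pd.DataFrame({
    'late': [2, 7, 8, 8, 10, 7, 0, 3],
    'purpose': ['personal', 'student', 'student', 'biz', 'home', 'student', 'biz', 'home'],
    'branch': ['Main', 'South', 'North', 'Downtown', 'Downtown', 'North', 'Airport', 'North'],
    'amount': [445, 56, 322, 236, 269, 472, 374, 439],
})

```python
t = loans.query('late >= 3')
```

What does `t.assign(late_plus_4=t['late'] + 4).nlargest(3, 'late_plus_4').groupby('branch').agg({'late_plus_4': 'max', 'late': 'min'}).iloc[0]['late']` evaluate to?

filter rows where late >= 3:
   late  purpose    branch  amount
1     7  student     South      56
2     8  student     North     322
3     8      biz  Downtown     236
4    10     home  Downtown     269
5     7  student     North     472
7     3     home     North     439
add column late_plus_4 = t['late'] + 4:
   late  purpose    branch  amount  late_plus_4
1     7  student     South      56           11
2     8  student     North     322           12
3     8      biz  Downtown     236           12
4    10     home  Downtown     269           14
5     7  student     North     472           11
7     3     home     North     439            7
take 3 rows with largest late_plus_4:
   late  purpose    branch  amount  late_plus_4
4    10     home  Downtown     269           14
2     8  student     North     322           12
3     8      biz  Downtown     236           12
group by branch: max(late_plus_4), min(late):
          late_plus_4  late
branch                     
Downtown           14     8
North              12     8

8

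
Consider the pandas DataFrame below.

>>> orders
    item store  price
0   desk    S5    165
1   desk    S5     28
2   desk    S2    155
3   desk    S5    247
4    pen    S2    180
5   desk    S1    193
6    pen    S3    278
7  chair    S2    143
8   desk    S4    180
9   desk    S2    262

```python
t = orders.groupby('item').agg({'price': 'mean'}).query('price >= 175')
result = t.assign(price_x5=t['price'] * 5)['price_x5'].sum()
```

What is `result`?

group by item, mean of price:
            price
item             
chair  143.000000
desk   175.714286
pen    229.000000
filter rows where price >= 175:
           price
item            
desk  175.714286
pen   229.000000
add column price_x5 = t['price'] * 5:
           price     price_x5
item                         
desk  175.714286   878.571429
pen   229.000000  1145.000000

2023.57142857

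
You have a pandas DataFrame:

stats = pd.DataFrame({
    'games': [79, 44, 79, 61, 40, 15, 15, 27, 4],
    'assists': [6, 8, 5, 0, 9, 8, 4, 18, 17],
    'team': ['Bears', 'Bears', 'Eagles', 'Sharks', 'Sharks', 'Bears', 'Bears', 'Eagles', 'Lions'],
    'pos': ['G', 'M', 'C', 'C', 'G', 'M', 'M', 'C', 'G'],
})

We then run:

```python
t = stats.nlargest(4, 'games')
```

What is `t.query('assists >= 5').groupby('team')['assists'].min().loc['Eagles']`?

take 4 rows with largest games:
   games  assists    team pos
0     79        6   Bears   G
2     79        5  Eagles   C
3     61        0  Sharks   C
1     44        8   Bears   M
filter rows where assists >= 5:
   games  assists    team pos
0     79        6   Bears   G
2     79        5  Eagles   C
1     44        8   Bears   M
group by team, min of assists:
team
Bears     6
Eagles    5
Name: assists, dtype: int64
Finally, value at index 'Eagles' = 5.

5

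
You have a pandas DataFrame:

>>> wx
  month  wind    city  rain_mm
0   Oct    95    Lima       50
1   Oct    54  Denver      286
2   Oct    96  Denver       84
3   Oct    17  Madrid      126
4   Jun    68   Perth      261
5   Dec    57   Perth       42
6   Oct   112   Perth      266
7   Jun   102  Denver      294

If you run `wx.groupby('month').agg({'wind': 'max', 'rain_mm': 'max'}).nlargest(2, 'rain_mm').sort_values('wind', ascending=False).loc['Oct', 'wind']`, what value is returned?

112

group by month: max(wind), max(rain_mm):
       wind  rain_mm
month               
Dec      57       42
Jun     102      294
Oct     112      286
take 2 rows with largest rain_mm:
       wind  rain_mm
month               
Jun     102      294
Oct     112      286
sort by wind descending:
       wind  rain_mm
month               
Oct     112      286
Jun     102      294
Then the value at row 'Oct', column 'wind': 112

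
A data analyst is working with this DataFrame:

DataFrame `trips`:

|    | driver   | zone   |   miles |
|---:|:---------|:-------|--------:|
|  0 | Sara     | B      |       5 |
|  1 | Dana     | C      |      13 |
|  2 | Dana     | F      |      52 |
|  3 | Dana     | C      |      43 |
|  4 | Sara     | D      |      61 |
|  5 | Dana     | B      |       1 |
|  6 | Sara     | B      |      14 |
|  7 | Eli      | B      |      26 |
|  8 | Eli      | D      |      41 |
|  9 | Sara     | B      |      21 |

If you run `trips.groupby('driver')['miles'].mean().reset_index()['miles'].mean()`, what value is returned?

28.6666666667

group by driver, mean of miles:
driver
Dana    27.25
Eli     33.50
Sara    25.25
Name: miles, dtype: float64
reset_index():
  driver  miles
0   Dana  27.25
1    Eli  33.50
2   Sara  25.25
Hence 28.6666666667.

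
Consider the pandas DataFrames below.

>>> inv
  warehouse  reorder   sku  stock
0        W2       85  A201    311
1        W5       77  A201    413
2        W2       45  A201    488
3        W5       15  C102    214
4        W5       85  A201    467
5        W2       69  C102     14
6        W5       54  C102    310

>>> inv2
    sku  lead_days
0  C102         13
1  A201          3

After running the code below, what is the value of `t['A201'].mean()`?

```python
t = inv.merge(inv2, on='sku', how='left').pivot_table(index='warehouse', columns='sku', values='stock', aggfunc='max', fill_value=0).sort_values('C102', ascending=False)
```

merge on 'sku' (how='left') → 7 rows:
  warehouse  reorder   sku  stock  lead_days
0        W2       85  A201    311          3
1        W5       77  A201    413          3
2        W2       45  A201    488          3
3        W5       15  C102    214         13
4        W5       85  A201    467          3
5        W2       69  C102     14         13
6        W5       54  C102    310         13
pivot: rows=warehouse, cols=sku, max(stock):
sku        A201  C102
warehouse            
W2          488    14
W5          467   310
sort by C102 descending:
sku        A201  C102
warehouse            
W5          467   310
W2          488    14
Hence 477.5.

477.5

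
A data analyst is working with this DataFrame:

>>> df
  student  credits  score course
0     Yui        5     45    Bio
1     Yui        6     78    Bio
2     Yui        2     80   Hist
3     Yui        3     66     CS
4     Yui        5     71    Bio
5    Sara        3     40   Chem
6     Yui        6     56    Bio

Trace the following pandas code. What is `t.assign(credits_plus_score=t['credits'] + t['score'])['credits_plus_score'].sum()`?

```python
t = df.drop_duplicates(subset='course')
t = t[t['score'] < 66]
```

93

drop duplicate course (keep=first):
  student  credits  score course
0     Yui        5     45    Bio
2     Yui        2     80   Hist
3     Yui        3     66     CS
5    Sara        3     40   Chem
filter rows where score < 66:
  student  credits  score course
0     Yui        5     45    Bio
5    Sara        3     40   Chem
add column credits_plus_score = t['credits'] + t['score']:
  student  credits  score course  credits_plus_score
0     Yui        5     45    Bio                  50
5    Sara        3     40   Chem                  43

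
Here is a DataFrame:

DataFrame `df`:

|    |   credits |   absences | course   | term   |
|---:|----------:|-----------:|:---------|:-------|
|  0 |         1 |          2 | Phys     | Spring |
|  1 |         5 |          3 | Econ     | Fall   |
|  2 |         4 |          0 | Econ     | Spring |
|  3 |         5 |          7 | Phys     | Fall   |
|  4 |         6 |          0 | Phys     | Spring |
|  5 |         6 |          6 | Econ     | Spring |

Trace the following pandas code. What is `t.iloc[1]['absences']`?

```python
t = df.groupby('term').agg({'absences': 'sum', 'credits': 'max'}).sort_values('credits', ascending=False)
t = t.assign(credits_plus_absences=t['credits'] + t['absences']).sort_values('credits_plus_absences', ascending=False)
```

8

group by term: sum(absences), max(credits):
        absences  credits
term                     
Fall          10        5
Spring         8        6
sort by credits descending:
        absences  credits
term                     
Spring         8        6
Fall          10        5
add column credits_plus_absences = t['credits'] + t['absences']:
        absences  credits  credits_plus_absences
term                                            
Spring         8        6                     14
Fall          10        5                     15
sort by credits_plus_absences descending:
        absences  credits  credits_plus_absences
term                                            
Fall          10        5                     15
Spring         8        6                     14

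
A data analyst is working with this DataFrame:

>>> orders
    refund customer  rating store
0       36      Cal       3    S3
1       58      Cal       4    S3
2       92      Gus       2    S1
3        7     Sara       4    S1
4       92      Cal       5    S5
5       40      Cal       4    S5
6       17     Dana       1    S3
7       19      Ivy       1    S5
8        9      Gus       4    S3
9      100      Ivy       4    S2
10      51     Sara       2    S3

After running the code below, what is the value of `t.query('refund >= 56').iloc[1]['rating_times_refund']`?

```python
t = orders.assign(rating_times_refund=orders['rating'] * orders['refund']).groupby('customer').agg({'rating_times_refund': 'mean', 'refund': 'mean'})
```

add column rating_times_refund = orders['rating'] * orders['refund']:
    refund customer  rating store  rating_times_refund
0       36      Cal       3    S3                  108
1       58      Cal       4    S3                  232
2       92      Gus       2    S1                  184
3        7     Sara       4    S1                   28
4       92      Cal       5    S5                  460
5       40      Cal       4    S5                  160
6       17     Dana       1    S3                   17
7       19      Ivy       1    S5                   19
8        9      Gus       4    S3                   36
9      100      Ivy       4    S2                  400
10      51     Sara       2    S3                  102
group by customer: mean(rating_times_refund), mean(refund):
          rating_times_refund  refund
customer                             
Cal                     240.0    56.5
Dana                     17.0    17.0
Gus                     110.0    50.5
Ivy                     209.5    59.5
Sara                     65.0    29.0
filter rows where refund >= 56:
          rating_times_refund  refund
customer                             
Cal                     240.0    56.5
Ivy                     209.5    59.5
Finally, value at position 1, column 'rating_times_refund' = 209.5.

209.5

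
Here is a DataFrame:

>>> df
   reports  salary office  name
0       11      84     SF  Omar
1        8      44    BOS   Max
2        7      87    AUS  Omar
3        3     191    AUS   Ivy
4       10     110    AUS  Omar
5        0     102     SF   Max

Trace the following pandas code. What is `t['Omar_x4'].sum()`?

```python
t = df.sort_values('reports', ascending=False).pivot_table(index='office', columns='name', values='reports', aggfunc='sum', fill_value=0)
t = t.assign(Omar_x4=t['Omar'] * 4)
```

sort by reports descending:
   reports  salary office  name
0       11      84     SF  Omar
4       10     110    AUS  Omar
1        8      44    BOS   Max
2        7      87    AUS  Omar
3        3     191    AUS   Ivy
5        0     102     SF   Max
pivot: rows=office, cols=name, sum(reports):
name    Ivy  Max  Omar
office                
AUS       3    0    17
BOS       0    8     0
SF        0    0    11
add column Omar_x4 = t['Omar'] * 4:
name    Ivy  Max  Omar  Omar_x4
office                         
AUS       3    0    17       68
BOS       0    8     0        0
SF        0    0    11       44
Hence 112.

112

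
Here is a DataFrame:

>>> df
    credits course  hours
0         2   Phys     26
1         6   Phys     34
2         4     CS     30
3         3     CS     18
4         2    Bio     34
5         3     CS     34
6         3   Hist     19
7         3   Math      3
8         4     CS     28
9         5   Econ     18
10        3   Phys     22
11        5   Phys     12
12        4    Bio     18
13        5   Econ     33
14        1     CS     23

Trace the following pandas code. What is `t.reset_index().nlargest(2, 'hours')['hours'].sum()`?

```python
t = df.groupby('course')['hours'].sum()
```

227

group by course, sum of hours:
course
Bio      52
CS      133
Econ     51
Hist     19
Math      3
Phys     94
Name: hours, dtype: int64
reset_index():
  course  hours
0    Bio     52
1     CS    133
2   Econ     51
3   Hist     19
4   Math      3
5   Phys     94
take 2 rows with largest hours:
  course  hours
1     CS    133
5   Phys     94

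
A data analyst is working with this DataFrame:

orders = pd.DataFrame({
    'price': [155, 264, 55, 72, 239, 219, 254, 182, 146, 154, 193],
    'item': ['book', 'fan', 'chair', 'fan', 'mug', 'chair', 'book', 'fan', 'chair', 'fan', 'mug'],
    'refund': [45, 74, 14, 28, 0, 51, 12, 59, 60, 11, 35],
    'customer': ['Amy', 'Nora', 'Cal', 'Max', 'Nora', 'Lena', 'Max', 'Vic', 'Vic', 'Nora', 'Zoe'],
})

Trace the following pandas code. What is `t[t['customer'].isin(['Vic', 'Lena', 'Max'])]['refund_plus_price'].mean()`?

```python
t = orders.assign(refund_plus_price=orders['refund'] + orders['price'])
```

216.6

add column refund_plus_price = orders['refund'] + orders['price']:
    price   item  refund customer  refund_plus_price
0     155   book      45      Amy                200
1     264    fan      74     Nora                338
2      55  chair      14      Cal                 69
3      72    fan      28      Max                100
4     239    mug       0     Nora                239
5     219  chair      51     Lena                270
6     254   book      12      Max                266
7     182    fan      59      Vic                241
8     146  chair      60      Vic                206
9     154    fan      11     Nora                165
10    193    mug      35      Zoe                228
filter rows where customer in ['Vic', 'Lena', 'Max']:
   price   item  refund customer  refund_plus_price
3     72    fan      28      Max                100
5    219  chair      51     Lena                270
6    254   book      12      Max                266
7    182    fan      59      Vic                241
8    146  chair      60      Vic                206
The mean of column 'refund_plus_price' is 216.6.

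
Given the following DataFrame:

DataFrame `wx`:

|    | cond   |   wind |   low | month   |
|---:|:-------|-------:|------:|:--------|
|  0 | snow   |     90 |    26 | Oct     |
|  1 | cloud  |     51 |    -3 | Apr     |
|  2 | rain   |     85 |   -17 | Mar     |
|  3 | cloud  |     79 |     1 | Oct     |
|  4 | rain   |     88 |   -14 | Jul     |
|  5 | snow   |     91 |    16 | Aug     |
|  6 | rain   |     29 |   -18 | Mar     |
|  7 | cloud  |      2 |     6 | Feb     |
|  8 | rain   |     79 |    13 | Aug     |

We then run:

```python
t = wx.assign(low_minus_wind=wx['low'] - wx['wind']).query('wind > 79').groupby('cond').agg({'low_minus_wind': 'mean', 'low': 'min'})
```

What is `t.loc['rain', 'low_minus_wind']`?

-102.0

add column low_minus_wind = wx['low'] - wx['wind']:
    cond  wind  low month  low_minus_wind
0   snow    90   26   Oct             -64
1  cloud    51   -3   Apr             -54
2   rain    85  -17   Mar            -102
3  cloud    79    1   Oct             -78
4   rain    88  -14   Jul            -102
5   snow    91   16   Aug             -75
6   rain    29  -18   Mar             -47
7  cloud     2    6   Feb               4
8   rain    79   13   Aug             -66
filter rows where wind > 79:
   cond  wind  low month  low_minus_wind
0  snow    90   26   Oct             -64
2  rain    85  -17   Mar            -102
4  rain    88  -14   Jul            -102
5  snow    91   16   Aug             -75
group by cond: mean(low_minus_wind), min(low):
      low_minus_wind  low
cond                     
rain          -102.0  -17
snow           -69.5   16
Finally, value at row 'rain', column 'low_minus_wind' = -102.0.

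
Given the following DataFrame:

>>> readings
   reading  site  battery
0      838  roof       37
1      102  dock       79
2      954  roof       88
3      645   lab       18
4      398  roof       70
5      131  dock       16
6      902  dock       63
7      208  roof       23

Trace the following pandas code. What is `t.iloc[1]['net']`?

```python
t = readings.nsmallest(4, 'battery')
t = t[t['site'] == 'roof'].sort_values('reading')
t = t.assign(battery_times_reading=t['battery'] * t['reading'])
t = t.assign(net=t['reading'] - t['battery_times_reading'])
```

take 4 rows with smallest battery:
   reading  site  battery
5      131  dock       16
3      645   lab       18
7      208  roof       23
0      838  roof       37
filter rows where site == 'roof':
   reading  site  battery
7      208  roof       23
0      838  roof       37
sort by reading:
   reading  site  battery
7      208  roof       23
0      838  roof       37
add column battery_times_reading = t['battery'] * t['reading']:
   reading  site  battery  battery_times_reading
7      208  roof       23                   4784
0      838  roof       37                  31006
add column net = t['reading'] - t['battery_times_reading']:
   reading  site  battery  battery_times_reading    net
7      208  roof       23                   4784  -4576
0      838  roof       37                  31006 -30168
value at position 1, column 'net' → -30168

-30168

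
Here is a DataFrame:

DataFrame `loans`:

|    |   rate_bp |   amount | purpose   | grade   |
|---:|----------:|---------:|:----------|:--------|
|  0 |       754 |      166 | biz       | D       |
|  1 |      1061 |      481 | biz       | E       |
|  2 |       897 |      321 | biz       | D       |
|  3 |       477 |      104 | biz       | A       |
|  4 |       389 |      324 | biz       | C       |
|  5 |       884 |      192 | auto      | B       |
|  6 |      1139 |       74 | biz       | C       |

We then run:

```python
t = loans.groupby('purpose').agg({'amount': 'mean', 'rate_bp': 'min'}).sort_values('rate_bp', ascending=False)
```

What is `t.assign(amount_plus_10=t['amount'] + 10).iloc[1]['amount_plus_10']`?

group by purpose: mean(amount), min(rate_bp):
         amount  rate_bp
purpose                 
auto      192.0      884
biz       245.0      389
sort by rate_bp descending:
         amount  rate_bp
purpose                 
auto      192.0      884
biz       245.0      389
add column amount_plus_10 = t['amount'] + 10:
         amount  rate_bp  amount_plus_10
purpose                                 
auto      192.0      884           202.0
biz       245.0      389           255.0

255.0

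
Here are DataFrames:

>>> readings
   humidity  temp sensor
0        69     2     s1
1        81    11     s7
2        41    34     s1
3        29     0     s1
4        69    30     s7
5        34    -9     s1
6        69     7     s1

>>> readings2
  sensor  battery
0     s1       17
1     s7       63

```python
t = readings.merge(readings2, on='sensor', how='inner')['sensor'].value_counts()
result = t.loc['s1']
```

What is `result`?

5

merge on 'sensor' (how='inner') → 7 rows:
   humidity  temp sensor  battery
0        69     2     s1       17
1        81    11     s7       63
2        41    34     s1       17
3        29     0     s1       17
4        69    30     s7       63
5        34    -9     s1       17
6        69     7     s1       17
value_counts of sensor:
sensor
s1    5
s7    2
Name: count, dtype: int64
The value at index 's1' is 5.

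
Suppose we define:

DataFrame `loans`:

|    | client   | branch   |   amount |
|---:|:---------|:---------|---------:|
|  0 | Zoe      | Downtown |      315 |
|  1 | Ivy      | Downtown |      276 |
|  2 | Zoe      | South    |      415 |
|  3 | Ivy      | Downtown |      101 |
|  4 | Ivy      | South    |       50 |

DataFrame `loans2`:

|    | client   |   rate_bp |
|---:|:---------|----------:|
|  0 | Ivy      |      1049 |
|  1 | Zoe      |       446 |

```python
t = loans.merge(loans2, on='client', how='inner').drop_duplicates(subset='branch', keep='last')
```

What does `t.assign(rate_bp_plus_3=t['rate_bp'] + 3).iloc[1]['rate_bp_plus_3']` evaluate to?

merge on 'client' (how='inner') → 5 rows:
  client    branch  amount  rate_bp
0    Zoe  Downtown     315      446
1    Ivy  Downtown     276     1049
2    Zoe     South     415      446
3    Ivy  Downtown     101     1049
4    Ivy     South      50     1049
drop duplicate branch (keep=last):
  client    branch  amount  rate_bp
3    Ivy  Downtown     101     1049
4    Ivy     South      50     1049
add column rate_bp_plus_3 = t['rate_bp'] + 3:
  client    branch  amount  rate_bp  rate_bp_plus_3
3    Ivy  Downtown     101     1049            1052
4    Ivy     South      50     1049            1052

1052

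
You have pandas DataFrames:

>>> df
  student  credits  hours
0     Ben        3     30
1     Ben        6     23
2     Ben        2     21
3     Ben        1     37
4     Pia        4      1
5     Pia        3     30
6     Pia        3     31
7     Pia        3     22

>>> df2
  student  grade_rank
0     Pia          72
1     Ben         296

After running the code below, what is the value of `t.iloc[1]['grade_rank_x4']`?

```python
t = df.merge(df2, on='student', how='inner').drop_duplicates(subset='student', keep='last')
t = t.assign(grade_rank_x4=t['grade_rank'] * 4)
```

merge on 'student' (how='inner') → 8 rows:
  student  credits  hours  grade_rank
0     Ben        3     30         296
1     Ben        6     23         296
2     Ben        2     21         296
3     Ben        1     37         296
4     Pia        4      1          72
5     Pia        3     30          72
6     Pia        3     31          72
7     Pia        3     22          72
drop duplicate student (keep=last):
  student  credits  hours  grade_rank
3     Ben        1     37         296
7     Pia        3     22          72
add column grade_rank_x4 = t['grade_rank'] * 4:
  student  credits  hours  grade_rank  grade_rank_x4
3     Ben        1     37         296           1184
7     Pia        3     22          72            288

288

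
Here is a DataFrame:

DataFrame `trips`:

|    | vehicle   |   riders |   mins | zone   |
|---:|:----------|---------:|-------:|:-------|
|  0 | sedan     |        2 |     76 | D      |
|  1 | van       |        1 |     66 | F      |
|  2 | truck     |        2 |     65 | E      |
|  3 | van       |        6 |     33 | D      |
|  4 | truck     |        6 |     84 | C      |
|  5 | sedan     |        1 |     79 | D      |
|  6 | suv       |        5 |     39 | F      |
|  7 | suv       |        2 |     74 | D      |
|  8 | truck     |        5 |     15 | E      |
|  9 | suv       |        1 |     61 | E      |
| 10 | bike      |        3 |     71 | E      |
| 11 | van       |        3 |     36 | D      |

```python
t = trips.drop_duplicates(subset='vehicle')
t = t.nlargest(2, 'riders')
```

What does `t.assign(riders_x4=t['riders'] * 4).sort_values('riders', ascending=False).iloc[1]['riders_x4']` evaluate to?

12

drop duplicate vehicle (keep=first):
   vehicle  riders  mins zone
0    sedan       2    76    D
1      van       1    66    F
2    truck       2    65    E
6      suv       5    39    F
10    bike       3    71    E
take 2 rows with largest riders:
   vehicle  riders  mins zone
6      suv       5    39    F
10    bike       3    71    E
add column riders_x4 = t['riders'] * 4:
   vehicle  riders  mins zone  riders_x4
6      suv       5    39    F         20
10    bike       3    71    E         12
sort by riders descending:
   vehicle  riders  mins zone  riders_x4
6      suv       5    39    F         20
10    bike       3    71    E         12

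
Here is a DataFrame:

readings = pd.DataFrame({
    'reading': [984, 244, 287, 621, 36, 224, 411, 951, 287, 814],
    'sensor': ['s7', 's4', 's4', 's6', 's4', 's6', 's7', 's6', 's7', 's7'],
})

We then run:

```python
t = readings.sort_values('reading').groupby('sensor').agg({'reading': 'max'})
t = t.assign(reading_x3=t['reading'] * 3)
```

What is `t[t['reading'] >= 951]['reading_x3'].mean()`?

sort by reading:
   reading sensor
4       36     s4
5      224     s6
1      244     s4
2      287     s4
8      287     s7
6      411     s7
3      621     s6
9      814     s7
7      951     s6
0      984     s7
group by sensor, max of reading:
        reading
sensor         
s4          287
s6          951
s7          984
add column reading_x3 = t['reading'] * 3:
        reading  reading_x3
sensor                     
s4          287         861
s6          951        2853
s7          984        2952
filter rows where reading >= 951:
        reading  reading_x3
sensor                     
s6          951        2853
s7          984        2952
The mean of column 'reading_x3' is 2902.5.

2902.5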